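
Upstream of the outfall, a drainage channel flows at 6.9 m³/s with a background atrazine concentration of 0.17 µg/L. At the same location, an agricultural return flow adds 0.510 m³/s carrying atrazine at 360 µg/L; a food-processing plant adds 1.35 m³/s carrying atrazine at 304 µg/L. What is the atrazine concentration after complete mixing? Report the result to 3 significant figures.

67.9 µg/L

Mixed concentration C = ΣQC/ΣQ = (6.900·0.1700 + 0.5100·360.0 + 1.350·304.0) / 8.760 = 595.2/8.760 = 67.94 µg/L.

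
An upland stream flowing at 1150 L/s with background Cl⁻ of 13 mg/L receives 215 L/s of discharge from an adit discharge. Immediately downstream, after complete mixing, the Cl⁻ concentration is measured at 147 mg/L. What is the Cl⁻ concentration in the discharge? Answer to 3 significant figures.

864 mg/L

Mass balance: 1150·13.00 + 215.0·Cₑ = 1365·147.0
→ Cₑ = (1365·147.0 − 1150·13.00) / 215.0 = 863.7 mg/L.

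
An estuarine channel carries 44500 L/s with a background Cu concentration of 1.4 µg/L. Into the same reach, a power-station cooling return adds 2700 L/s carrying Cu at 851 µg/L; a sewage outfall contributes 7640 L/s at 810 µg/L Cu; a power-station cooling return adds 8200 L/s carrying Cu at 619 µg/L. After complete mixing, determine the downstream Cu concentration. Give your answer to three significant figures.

Flow-weighted average: C = (44500·1.400 + 2700·851.0 + 7640·810.0 + 8200·619.0) / 63040 = 13620000/63040 = 216.1 µg/L.

216 µg/L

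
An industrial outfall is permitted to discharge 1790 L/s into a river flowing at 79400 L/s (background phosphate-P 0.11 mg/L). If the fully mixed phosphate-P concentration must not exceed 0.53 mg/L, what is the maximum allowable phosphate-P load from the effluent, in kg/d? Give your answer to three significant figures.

Mass balance at the limit: 79400·0.1100 + 1790·Cₑ = 81190·0.53 → Cₑ = 19.16 mg/L.
1790 L/s = 1.790 m³/s. Load = 1.790 m³/s × 19.16 g/m³ × 86 400 s/d = 2963 kg/d.

2960 kg/d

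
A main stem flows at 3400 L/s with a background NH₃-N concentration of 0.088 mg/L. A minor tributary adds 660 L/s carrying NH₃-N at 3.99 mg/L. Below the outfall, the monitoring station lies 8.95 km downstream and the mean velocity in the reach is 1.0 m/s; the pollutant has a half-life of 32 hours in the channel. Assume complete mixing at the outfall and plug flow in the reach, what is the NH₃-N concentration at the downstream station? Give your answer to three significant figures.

0.684 mg/L

Conservation of mass: C = (3400·0.08800 + 660.0·3.990) / 4060 = 2933/4060 = 0.7223 mg/L.
Travel time t = 8.95·1000 / 1.0 = 8950 s = 2.486 h.
Half-life 32 h → k = ln 2 / 32 = 0.02166 h⁻¹ = 0.5199 d⁻¹.
First-order decay: C = 0.7223·exp(−k·t) = 0.7223·0.9476 = 0.6844 mg/L.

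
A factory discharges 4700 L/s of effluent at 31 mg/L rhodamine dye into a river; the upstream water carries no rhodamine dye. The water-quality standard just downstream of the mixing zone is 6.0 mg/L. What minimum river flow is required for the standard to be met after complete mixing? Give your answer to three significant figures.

Set C_mix = 6.0: (Q·0 + 4700·31.00) / (Q + 4700) = 6.0
→ Q = 4700·(31.00 − 6.0)/(6.0 − 0) = 19580 L/s.

19600 L/s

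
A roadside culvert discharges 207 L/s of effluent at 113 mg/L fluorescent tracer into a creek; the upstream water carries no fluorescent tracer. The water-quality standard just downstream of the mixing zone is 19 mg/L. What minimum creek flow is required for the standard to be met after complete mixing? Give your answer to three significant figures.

1020 L/s

Set C_mix = 19: (Q·0 + 207.0·113.0) / (Q + 207.0) = 19
→ Q = 207.0·(113.0 − 19)/(19 − 0) = 1024 L/s.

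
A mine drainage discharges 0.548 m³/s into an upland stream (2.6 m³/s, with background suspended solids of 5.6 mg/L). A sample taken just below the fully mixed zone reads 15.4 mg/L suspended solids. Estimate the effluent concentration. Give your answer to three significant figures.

61.9 mg/L

Mass balance: 2.600·5.600 + 0.5480·Cₑ = 3.148·15.40
→ Cₑ = (3.148·15.40 − 2.600·5.600) / 0.5480 = 61.90 mg/L.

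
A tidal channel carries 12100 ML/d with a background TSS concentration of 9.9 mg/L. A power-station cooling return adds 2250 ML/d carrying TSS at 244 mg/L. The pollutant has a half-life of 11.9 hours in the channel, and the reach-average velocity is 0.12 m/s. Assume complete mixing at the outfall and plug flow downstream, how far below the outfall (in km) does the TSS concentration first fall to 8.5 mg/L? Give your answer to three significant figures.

12.6 km

Flow-weighted average: C = (12100·9.900 + 2250·244.0) / 14350 = 668800/14350 = 46.61 mg/L.
Half-life 11.9 h → k = ln 2 / 11.9 = 0.05825 h⁻¹ = 1.398 d⁻¹.
Set 46.61·exp(−k·t) = 8.5 → t = ln(46.61/8.5)/k = 105200 s = 29.21 h.
Distance = v·t = 0.12·105200 = 12620 m = 12.62 km.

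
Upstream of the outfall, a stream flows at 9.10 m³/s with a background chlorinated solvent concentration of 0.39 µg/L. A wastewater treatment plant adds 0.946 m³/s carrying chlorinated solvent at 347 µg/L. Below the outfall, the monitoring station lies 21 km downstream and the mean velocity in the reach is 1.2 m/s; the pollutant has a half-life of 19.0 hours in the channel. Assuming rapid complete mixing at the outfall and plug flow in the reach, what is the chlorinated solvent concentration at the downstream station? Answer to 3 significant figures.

Flow-weighted average: C = (9.100·0.3900 + 0.9460·347.0) / 10.05 = 331.8/10.05 = 33.03 µg/L.
Travel time t = 21·1000 / 1.2 = 17500 s = 4.861 h.
Half-life 19.0 h → k = ln 2 / 19.0 = 0.03648 h⁻¹ = 0.8756 d⁻¹.
After decay, C = 33.03 × e^(−kt) = 33.03 × 0.8375 = 27.66 µg/L.

27.7 µg/L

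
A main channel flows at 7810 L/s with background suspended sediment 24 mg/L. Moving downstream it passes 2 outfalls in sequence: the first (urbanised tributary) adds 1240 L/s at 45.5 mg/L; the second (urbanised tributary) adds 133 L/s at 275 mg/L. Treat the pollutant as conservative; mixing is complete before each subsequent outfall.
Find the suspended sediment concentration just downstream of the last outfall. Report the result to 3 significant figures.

30.5 mg/L

Below outfall 1: Q → 9050 L/s, C = (7810·24.00 + 1240·45.50)/9050 = 26.95 mg/L.
Below outfall 2: Q → 9183 L/s, C = (9050·26.95 + 133.0·275.0)/9183 = 30.54 mg/L.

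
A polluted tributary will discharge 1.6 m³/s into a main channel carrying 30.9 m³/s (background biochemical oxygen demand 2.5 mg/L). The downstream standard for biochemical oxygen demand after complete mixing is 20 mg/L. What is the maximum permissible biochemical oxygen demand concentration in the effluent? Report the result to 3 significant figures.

358 mg/L

At the limit, (Qr·Cr + Qe·Cₑ)/(Qr + Qe) = 20:
Cₑ = (32.50·20 − 30.90·2.500) / 1.600 = 358.0 mg/L.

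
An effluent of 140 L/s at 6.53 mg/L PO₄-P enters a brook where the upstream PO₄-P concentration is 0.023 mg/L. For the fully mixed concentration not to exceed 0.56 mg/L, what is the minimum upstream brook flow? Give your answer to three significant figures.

Set C_mix = 0.56: (Q·0.02300 + 140.0·6.530) / (Q + 140.0) = 0.56
→ Q = 140.0·(6.530 − 0.56)/(0.56 − 0.02300) = 1556 L/s.

1560 L/s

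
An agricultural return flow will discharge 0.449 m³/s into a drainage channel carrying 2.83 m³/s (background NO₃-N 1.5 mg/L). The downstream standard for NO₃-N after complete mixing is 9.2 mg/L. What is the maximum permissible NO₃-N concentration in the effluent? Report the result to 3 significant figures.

57.7 mg/L

At the limit, (Qr·Cr + Qe·Cₑ)/(Qr + Qe) = 9.2:
Cₑ = (3.279·9.2 − 2.830·1.500) / 0.4490 = 57.73 mg/L.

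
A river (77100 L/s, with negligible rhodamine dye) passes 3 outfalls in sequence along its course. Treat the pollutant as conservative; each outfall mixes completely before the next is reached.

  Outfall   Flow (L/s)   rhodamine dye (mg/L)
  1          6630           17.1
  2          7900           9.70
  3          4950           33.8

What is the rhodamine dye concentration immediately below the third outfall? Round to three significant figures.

3.70 mg/L

After outfall 1: Q = 77100 + 6630 = 83730 L/s; C = (77100·0 + 6630·17.10)/83730 = 1.354 mg/L.
After outfall 2: Q = 83730 + 7900 = 91630 L/s; C = (83730·1.354 + 7900·9.700)/91630 = 2.074 mg/L.
After outfall 3: Q = 91630 + 4950 = 96580 L/s; C = (91630·2.074 + 4950·33.80)/96580 = 3.700 mg/L.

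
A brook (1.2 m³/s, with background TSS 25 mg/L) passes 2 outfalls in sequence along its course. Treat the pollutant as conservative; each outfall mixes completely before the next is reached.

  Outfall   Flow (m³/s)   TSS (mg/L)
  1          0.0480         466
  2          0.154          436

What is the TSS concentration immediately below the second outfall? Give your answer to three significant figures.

After outfall 1: Q = 1.200 + 0.04800 = 1.248 m³/s; C = (1.200·25.00 + 0.04800·466.0)/1.248 = 41.96 mg/L.
After outfall 2: Q = 1.248 + 0.1540 = 1.402 m³/s; C = (1.248·41.96 + 0.1540·436.0)/1.402 = 85.24 mg/L.

85.2 mg/L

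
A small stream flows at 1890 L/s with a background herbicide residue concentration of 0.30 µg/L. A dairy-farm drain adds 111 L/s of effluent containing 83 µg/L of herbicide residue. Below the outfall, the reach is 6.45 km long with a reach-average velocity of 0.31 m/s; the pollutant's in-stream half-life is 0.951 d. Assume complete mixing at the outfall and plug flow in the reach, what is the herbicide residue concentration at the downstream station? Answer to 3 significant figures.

4.10 µg/L

Mixed concentration C = ΣQC/ΣQ = (1890·0.3000 + 111.0·83.00) / 2001 = 9780/2001 = 4.888 µg/L.
Travel time t = 6.45·1000 / 0.31 = 20810 s = 5.780 h.
Half-life 0.951 d → k = ln 2 / 0.951 = 0.7289 d⁻¹.
Applying C = C₀e^(−kt): 4.888 × 0.8390 = 4.101 µg/L.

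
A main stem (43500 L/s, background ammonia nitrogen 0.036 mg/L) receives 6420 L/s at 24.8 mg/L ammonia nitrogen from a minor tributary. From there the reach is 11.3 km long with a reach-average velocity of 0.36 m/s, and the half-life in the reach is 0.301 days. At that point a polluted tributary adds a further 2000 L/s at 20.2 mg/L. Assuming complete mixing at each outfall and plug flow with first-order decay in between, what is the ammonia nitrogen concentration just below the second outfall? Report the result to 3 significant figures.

After mixing, C = (43500·0.03600 + 6420·24.80) / 49920 = 160800/49920 = 3.221 mg/L; combined flow 49920 L/s.
Travel time t = 11.3·1000 / 0.36 = 31390 s = 8.719 h.
Half-life 0.301 d → k = ln 2 / 0.301 = 2.303 d⁻¹.
Applying C = C₀e^(−kt): 3.221 × 0.4332 = 1.395 mg/L.
Second outfall: C = (49920·1.395 + 2000·20.20)/51920 = 2.120 mg/L.

2.12 mg/L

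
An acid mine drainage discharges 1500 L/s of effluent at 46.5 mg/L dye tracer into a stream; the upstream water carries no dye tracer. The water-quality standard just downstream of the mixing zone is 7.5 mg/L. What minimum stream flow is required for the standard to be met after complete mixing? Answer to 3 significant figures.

7800 L/s

Set C_mix = 7.5: (Q·0 + 1500·46.50) / (Q + 1500) = 7.5
→ Q = 1500·(46.50 − 7.5)/(7.5 − 0) = 7800 L/s.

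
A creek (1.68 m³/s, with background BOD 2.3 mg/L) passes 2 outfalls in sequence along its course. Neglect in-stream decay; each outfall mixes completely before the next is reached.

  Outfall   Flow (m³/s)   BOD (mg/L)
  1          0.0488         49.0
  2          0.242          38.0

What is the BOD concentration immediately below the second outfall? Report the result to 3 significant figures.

7.84 mg/L

Outfall 1: combined Q = 1.729 m³/s; C = (1.680·2.300 + 0.04880·49.00)/1.729 = 3.618 mg/L.
Outfall 2: combined Q = 1.971 m³/s; C = (1.729·3.618 + 0.2420·38.00)/1.971 = 7.840 mg/L.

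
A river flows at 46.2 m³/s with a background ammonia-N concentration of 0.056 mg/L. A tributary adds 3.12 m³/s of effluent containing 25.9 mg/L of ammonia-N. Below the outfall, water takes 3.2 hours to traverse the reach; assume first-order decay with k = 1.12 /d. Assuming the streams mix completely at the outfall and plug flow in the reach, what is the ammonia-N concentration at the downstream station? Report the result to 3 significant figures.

1.46 mg/L

Flow-weighted average: C = (46.20·0.05600 + 3.120·25.90) / 49.32 = 83.40/49.32 = 1.691 mg/L.
First-order decay: C = 1.691·exp(−k·t) = 1.691·0.8613 = 1.456 mg/L.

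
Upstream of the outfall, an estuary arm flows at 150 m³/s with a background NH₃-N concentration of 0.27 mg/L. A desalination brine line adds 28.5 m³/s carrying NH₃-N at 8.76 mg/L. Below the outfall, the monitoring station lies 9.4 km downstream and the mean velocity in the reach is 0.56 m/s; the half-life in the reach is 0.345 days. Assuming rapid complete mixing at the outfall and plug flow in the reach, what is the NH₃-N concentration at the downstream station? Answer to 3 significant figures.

Conservation of mass: C = (150.0·0.2700 + 28.50·8.760) / 178.5 = 290.2/178.5 = 1.626 mg/L.
Travel time t = 9.4·1000 / 0.56 = 16790 s = 4.663 h.
Half-life 0.345 d → k = ln 2 / 0.345 = 2.009 d⁻¹.
Decay over the reach: 1.626·exp(−kt) = 1.626·0.6768 = 1.100 mg/L.

1.10 mg/L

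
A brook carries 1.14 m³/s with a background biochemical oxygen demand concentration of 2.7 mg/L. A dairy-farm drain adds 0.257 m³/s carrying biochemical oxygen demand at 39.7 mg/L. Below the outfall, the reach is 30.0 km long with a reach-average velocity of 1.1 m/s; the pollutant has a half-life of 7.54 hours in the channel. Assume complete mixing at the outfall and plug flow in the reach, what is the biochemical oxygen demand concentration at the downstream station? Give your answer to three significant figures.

4.74 mg/L

After mixing, C = (1.140·2.700 + 0.2570·39.70) / 1.397 = 13.28/1.397 = 9.507 mg/L.
Travel time t = 30.0·1000 / 1.1 = 27270 s = 7.576 h.
Half-life 7.54 h → k = ln 2 / 7.54 = 0.09193 h⁻¹ = 2.206 d⁻¹.
First-order decay: C = 9.507·exp(−k·t) = 9.507·0.4984 = 4.738 mg/L.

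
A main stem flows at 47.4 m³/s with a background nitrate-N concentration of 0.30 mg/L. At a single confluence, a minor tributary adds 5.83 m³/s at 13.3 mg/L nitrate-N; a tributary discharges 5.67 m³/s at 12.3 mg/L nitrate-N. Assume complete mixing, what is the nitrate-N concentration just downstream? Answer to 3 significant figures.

2.74 mg/L

Flow-weighted average: C = (47.40·0.3000 + 5.830·13.30 + 5.670·12.30) / 58.90 = 161.5/58.90 = 2.742 mg/L.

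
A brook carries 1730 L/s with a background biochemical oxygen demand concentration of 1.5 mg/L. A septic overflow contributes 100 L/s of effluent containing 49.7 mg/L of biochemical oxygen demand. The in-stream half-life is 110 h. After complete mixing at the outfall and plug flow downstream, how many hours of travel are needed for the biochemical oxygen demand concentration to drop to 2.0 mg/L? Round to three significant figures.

115 h

After mixing, C = (1730·1.500 + 100.0·49.70) / 1830 = 7565/1830 = 4.134 mg/L.
Half-life 110 h → k = ln 2 / 110 = 0.006301 h⁻¹ = 0.1512 d⁻¹.
4.134·exp(−k·t) = 2.0 → t = ln(4.134/2.0)/k = 414800 s = 115.2 h.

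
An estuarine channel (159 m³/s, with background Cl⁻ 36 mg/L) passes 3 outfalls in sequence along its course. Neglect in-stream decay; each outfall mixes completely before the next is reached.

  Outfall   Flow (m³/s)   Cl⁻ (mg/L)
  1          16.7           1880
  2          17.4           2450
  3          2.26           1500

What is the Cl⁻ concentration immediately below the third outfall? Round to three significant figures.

Below outfall 1: Q → 175.7 m³/s, C = (159.0·36.00 + 16.70·1880)/175.7 = 211.3 mg/L.
Below outfall 2: Q → 193.1 m³/s, C = (175.7·211.3 + 17.40·2450)/193.1 = 413.0 mg/L.
Below outfall 3: Q → 195.4 m³/s, C = (193.1·413.0 + 2.260·1500)/195.4 = 425.6 mg/L.

426 mg/L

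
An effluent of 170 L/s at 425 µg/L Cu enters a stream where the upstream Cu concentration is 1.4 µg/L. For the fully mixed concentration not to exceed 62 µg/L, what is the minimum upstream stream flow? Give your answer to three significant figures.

Set C_mix = 62: (Q·1.400 + 170.0·425.0) / (Q + 170.0) = 62
→ Q = 170.0·(425.0 − 62)/(62 − 1.400) = 1018 L/s.

1020 L/s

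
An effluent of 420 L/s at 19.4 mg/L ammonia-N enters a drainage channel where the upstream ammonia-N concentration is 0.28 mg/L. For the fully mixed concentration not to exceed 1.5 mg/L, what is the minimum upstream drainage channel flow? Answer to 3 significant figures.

6160 L/s

Set C_mix = 1.5: (Q·0.2800 + 420.0·19.40) / (Q + 420.0) = 1.5
→ Q = 420.0·(19.40 − 1.5)/(1.5 − 0.2800) = 6162 L/s.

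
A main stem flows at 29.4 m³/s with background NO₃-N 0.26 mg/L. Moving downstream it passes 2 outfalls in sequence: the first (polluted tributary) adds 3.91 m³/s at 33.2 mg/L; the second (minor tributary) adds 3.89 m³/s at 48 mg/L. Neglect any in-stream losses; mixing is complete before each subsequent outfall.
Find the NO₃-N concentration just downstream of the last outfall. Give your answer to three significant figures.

8.71 mg/L

After outfall 1: Q = 29.40 + 3.910 = 33.31 m³/s; C = (29.40·0.2600 + 3.910·33.20)/33.31 = 4.127 mg/L.
After outfall 2: Q = 33.31 + 3.890 = 37.20 m³/s; C = (33.31·4.127 + 3.890·48.00)/37.20 = 8.714 mg/L.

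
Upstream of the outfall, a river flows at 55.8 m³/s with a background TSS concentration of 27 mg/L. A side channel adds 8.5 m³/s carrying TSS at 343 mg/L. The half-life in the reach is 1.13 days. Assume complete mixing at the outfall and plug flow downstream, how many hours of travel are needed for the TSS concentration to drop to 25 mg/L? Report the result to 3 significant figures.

39.6 h

After mixing, C = (55.80·27.00 + 8.500·343.0) / 64.30 = 4422/64.30 = 68.77 mg/L.
Half-life 1.13 d → k = ln 2 / 1.13 = 0.6134 d⁻¹.
68.77·exp(−k·t) = 25 → t = ln(68.77/25)/k = 142500 s = 39.59 h.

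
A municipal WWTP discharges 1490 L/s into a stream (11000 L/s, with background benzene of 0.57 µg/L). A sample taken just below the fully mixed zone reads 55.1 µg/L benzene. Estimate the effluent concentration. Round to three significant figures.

Mass balance: 11000·0.5700 + 1490·Cₑ = 12490·55.10
→ Cₑ = (12490·55.10 − 11000·0.5700) / 1490 = 457.7 µg/L.

458 µg/L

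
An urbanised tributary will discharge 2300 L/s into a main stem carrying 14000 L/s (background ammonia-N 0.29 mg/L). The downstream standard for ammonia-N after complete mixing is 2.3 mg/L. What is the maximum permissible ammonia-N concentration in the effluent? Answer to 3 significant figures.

14.5 mg/L

At the limit, (Qr·Cr + Qe·Cₑ)/(Qr + Qe) = 2.3:
Cₑ = (16300·2.3 − 14000·0.2900) / 2300 = 14.53 mg/L.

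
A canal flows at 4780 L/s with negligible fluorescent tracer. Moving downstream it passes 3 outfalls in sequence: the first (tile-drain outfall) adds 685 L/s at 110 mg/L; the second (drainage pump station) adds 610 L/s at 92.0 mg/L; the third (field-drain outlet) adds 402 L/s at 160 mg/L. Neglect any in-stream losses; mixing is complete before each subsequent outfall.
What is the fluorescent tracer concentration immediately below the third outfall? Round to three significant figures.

30.2 mg/L

Outfall 1: combined Q = 5465 L/s; C = (4780·0 + 685.0·110.0)/5465 = 13.79 mg/L.
Outfall 2: combined Q = 6075 L/s; C = (5465·13.79 + 610.0·92.00)/6075 = 21.64 mg/L.
Outfall 3: combined Q = 6477 L/s; C = (6075·21.64 + 402.0·160.0)/6477 = 30.23 mg/L.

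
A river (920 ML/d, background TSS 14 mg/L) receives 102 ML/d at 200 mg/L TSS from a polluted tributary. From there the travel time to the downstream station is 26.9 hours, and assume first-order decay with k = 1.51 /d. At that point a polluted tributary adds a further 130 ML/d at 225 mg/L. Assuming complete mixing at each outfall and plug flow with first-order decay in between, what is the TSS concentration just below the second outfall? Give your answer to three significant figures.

Mixed concentration C = ΣQC/ΣQ = (920.0·14.00 + 102.0·200.0) / 1022 = 33280/1022 = 32.56 mg/L; combined flow 1022 ML/d.
Applying C = C₀e^(−kt): 32.56 × 0.1841 = 5.994 mg/L.
At the second outfall, C = (1022·5.994 + 130.0·225.0) / (1022 + 130.0) = 30.71 mg/L.

30.7 mg/L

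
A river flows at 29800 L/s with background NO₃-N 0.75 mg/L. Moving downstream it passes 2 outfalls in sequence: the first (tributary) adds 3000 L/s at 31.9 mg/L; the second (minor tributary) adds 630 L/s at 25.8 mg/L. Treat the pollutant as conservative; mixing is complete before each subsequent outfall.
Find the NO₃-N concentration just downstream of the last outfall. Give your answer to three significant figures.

Outfall 1: combined Q = 32800 L/s; C = (29800·0.7500 + 3000·31.90)/32800 = 3.599 mg/L.
Outfall 2: combined Q = 33430 L/s; C = (32800·3.599 + 630.0·25.80)/33430 = 4.017 mg/L.

4.02 mg/L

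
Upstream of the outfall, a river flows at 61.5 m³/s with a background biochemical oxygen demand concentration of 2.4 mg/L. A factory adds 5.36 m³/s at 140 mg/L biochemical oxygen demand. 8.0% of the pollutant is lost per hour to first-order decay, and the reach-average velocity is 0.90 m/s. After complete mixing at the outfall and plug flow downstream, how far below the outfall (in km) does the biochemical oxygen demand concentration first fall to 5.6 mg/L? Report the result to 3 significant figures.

Flow-weighted average: C = (61.50·2.400 + 5.360·140.0) / 66.86 = 898.0/66.86 = 13.43 mg/L.
8.0%/h lost → k = −ln(1 − 0.08) = 0.08338 h⁻¹.
Set 13.43·exp(−k·t) = 5.6 → t = ln(13.43/5.6)/k = 37770 s = 10.49 h.
Distance = v·t = 0.90·37770 = 33990 m = 33.99 km.

34.0 km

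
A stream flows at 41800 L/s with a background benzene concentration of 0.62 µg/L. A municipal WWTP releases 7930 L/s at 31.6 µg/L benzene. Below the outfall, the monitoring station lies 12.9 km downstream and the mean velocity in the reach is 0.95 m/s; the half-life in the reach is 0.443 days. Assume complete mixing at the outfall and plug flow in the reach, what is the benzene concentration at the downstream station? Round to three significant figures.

Flow-weighted average: C = (41800·0.6200 + 7930·31.60) / 49730 = 276500/49730 = 5.560 µg/L.
Travel time t = 12.9·1000 / 0.95 = 13580 s = 3.772 h.
Half-life 0.443 d → k = ln 2 / 0.443 = 1.565 d⁻¹.
After decay, C = 5.560 × e^(−kt) = 5.560 × 0.7820 = 4.348 µg/L.

4.35 µg/L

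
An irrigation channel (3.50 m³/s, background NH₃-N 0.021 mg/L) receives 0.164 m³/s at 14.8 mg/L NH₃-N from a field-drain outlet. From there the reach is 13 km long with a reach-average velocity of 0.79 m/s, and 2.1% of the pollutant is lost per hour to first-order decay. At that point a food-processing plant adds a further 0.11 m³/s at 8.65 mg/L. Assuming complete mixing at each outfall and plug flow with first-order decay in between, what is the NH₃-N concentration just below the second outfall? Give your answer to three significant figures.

Mass balance: C = (3.500·0.02100 + 0.1640·14.80) / 3.664 = 2.501/3.664 = 0.6825 mg/L; combined flow 3.664 m³/s.
Travel time t = 13·1000 / 0.79 = 16460 s = 4.571 h.
2.1%/h lost → k = −ln(1 − 0.021) = 0.02122 h⁻¹.
Applying C = C₀e^(−kt): 0.6825 × 0.9075 = 0.6194 mg/L.
Second outfall: C = (3.664·0.6194 + 0.1100·8.650)/3.774 = 0.8535 mg/L.

0.853 mg/L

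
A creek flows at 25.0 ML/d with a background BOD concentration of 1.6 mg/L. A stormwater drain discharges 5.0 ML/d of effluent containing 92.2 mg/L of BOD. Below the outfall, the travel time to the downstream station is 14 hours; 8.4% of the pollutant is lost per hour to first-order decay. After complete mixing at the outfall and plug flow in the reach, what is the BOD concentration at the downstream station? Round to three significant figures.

4.89 mg/L

Mass balance: C = (25.00·1.600 + 5.000·92.20) / 30.00 = 501.0/30.00 = 16.70 mg/L.
8.4%/h lost → k = −ln(1 − 0.084) = 0.08774 h⁻¹.
Applying C = C₀e^(−kt): 16.70 × 0.2928 = 4.889 mg/L.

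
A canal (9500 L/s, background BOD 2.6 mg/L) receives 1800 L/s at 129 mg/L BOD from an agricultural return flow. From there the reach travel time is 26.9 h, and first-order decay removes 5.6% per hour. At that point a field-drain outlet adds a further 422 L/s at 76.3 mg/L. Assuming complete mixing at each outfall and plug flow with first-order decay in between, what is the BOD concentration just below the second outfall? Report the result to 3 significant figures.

Mass balance: C = (9500·2.600 + 1800·129.0) / 11300 = 256900/11300 = 22.73 mg/L; combined flow 11300 L/s.
5.6%/h lost → k = −ln(1 − 0.056) = 0.05763 h⁻¹.
Decay over the reach: 22.73·exp(−kt) = 22.73·0.2122 = 4.824 mg/L.
At the second outfall, C = (11300·4.824 + 422.0·76.30) / (11300 + 422.0) = 7.397 mg/L.

7.40 mg/L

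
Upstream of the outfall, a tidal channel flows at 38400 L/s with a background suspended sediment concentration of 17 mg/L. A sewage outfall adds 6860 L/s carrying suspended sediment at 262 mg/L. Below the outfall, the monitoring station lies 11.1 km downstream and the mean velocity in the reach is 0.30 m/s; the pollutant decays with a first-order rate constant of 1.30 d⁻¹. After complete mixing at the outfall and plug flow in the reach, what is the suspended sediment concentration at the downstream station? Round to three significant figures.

Conservation of mass: C = (38400·17.00 + 6860·262.0) / 45260 = 2450000/45260 = 54.13 mg/L.
Travel time t = 11.1·1000 / 0.30 = 37000 s = 10.28 h.
After decay, C = 54.13 × e^(−kt) = 54.13 × 0.5731 = 31.02 mg/L.

31.0 mg/L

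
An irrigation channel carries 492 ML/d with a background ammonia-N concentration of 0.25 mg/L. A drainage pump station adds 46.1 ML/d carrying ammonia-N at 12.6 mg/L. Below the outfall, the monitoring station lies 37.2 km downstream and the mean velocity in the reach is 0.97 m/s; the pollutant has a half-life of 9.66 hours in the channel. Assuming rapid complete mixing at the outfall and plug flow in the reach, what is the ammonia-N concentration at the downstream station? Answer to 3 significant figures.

Flow-weighted average: C = (492.0·0.2500 + 46.10·12.60) / 538.1 = 703.9/538.1 = 1.308 mg/L.
Travel time t = 37.2·1000 / 0.97 = 38350 s = 10.65 h.
Half-life 9.66 h → k = ln 2 / 9.66 = 0.07175 h⁻¹ = 1.722 d⁻¹.
Decay over the reach: 1.308·exp(−kt) = 1.308·0.4656 = 0.6090 mg/L.

0.609 mg/L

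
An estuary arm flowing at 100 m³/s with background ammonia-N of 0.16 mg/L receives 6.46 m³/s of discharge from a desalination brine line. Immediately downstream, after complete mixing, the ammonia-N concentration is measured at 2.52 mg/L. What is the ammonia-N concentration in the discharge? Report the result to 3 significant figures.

39.1 mg/L

Mass balance: 100.0·0.1600 + 6.460·Cₑ = 106.5·2.520
→ Cₑ = (106.5·2.520 − 100.0·0.1600) / 6.460 = 39.05 mg/L.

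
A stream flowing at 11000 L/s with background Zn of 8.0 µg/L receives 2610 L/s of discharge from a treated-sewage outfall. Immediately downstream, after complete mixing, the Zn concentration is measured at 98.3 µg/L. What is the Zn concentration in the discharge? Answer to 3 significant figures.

479 µg/L

Mass balance: 11000·8.000 + 2610·Cₑ = 13610·98.30
→ Cₑ = (13610·98.30 − 11000·8.000) / 2610 = 478.9 µg/L.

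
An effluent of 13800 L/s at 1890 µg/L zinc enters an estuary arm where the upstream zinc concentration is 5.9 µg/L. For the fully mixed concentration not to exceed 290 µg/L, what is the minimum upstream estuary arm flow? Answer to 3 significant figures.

77700 L/s

Set C_mix = 290: (Q·5.900 + 13800·1890) / (Q + 13800) = 290
→ Q = 13800·(1890 − 290)/(290 − 5.900) = 77720 L/s.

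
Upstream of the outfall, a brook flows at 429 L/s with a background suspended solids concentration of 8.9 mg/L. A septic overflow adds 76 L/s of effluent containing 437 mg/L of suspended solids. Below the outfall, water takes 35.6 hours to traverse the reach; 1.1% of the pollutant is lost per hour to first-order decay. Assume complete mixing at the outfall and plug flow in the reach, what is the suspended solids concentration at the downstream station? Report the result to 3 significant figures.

Flow-weighted average: C = (429.0·8.900 + 76.00·437.0) / 505.0 = 37030/505.0 = 73.33 mg/L.
1.1%/h lost → k = −ln(1 − 0.011) = 0.01106 h⁻¹.
First-order decay: C = 73.33·exp(−k·t) = 73.33·0.6745 = 49.46 mg/L.

49.5 mg/L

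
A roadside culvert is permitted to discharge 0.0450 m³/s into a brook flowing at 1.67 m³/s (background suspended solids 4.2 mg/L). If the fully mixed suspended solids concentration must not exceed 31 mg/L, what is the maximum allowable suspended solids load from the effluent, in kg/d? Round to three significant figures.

Mass balance at the limit: 1.670·4.200 + 0.04500·Cₑ = 1.715·31 → Cₑ = 1026 mg/L.
Load = 0.04500 m³/s × 1026 g/m³ × 86 400 s/d = 3987 kg/d.

3990 kg/d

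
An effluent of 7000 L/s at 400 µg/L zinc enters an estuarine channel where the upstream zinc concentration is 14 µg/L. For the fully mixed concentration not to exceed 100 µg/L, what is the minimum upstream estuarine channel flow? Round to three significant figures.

Set C_mix = 100: (Q·14.00 + 7000·400.0) / (Q + 7000) = 100
→ Q = 7000·(400.0 − 100)/(100 − 14.00) = 24420 L/s.

24400 L/s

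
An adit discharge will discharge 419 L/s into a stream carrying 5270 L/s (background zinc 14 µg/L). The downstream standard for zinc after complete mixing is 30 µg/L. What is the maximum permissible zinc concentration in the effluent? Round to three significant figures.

231 µg/L

At the limit, (Qr·Cr + Qe·Cₑ)/(Qr + Qe) = 30:
Cₑ = (5689·30 − 5270·14.00) / 419.0 = 231.2 µg/L.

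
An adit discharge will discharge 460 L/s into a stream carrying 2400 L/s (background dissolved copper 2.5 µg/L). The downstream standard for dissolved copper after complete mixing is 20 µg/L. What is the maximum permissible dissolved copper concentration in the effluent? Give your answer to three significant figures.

111 µg/L

At the limit, (Qr·Cr + Qe·Cₑ)/(Qr + Qe) = 20:
Cₑ = (2860·20 − 2400·2.500) / 460.0 = 111.3 µg/L.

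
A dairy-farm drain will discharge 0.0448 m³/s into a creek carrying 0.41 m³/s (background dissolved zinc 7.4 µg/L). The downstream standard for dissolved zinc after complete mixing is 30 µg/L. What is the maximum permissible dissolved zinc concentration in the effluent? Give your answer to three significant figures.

At the limit, (Qr·Cr + Qe·Cₑ)/(Qr + Qe) = 30:
Cₑ = (0.4548·30 − 0.4100·7.400) / 0.04480 = 236.8 µg/L.

237 µg/L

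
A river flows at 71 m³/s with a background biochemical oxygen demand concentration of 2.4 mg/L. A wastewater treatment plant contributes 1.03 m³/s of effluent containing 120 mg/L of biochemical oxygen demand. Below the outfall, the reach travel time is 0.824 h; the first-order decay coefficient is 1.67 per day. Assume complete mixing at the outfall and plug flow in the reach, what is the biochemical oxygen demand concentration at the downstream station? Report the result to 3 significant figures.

3.85 mg/L

Flow-weighted average: C = (71.00·2.400 + 1.030·120.0) / 72.03 = 294.0/72.03 = 4.082 mg/L.
First-order decay: C = 4.082·exp(−k·t) = 4.082·0.9443 = 3.854 mg/L.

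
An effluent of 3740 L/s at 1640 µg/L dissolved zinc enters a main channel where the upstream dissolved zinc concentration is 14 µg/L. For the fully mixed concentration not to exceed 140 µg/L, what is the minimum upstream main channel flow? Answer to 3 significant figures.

44500 L/s

Set C_mix = 140: (Q·14.00 + 3740·1640) / (Q + 3740) = 140
→ Q = 3740·(1640 − 140)/(140 − 14.00) = 44520 L/s.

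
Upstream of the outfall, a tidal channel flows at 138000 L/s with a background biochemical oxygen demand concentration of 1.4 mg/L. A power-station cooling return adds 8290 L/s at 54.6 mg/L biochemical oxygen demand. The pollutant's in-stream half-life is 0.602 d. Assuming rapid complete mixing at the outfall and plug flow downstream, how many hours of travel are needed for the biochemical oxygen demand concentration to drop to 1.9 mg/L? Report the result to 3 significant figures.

Mass balance: C = (138000·1.400 + 8290·54.60) / 146300 = 645800/146300 = 4.415 mg/L.
Half-life 0.602 d → k = ln 2 / 0.602 = 1.151 d⁻¹.
4.415·exp(−k·t) = 1.9 → t = ln(4.415/1.9)/k = 63260 s = 17.57 h.

17.6 h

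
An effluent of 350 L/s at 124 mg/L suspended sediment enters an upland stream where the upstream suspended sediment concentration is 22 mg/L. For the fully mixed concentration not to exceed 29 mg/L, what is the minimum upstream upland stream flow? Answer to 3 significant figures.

4750 L/s

Set C_mix = 29: (Q·22.00 + 350.0·124.0) / (Q + 350.0) = 29
→ Q = 350.0·(124.0 − 29)/(29 − 22.00) = 4750 L/s.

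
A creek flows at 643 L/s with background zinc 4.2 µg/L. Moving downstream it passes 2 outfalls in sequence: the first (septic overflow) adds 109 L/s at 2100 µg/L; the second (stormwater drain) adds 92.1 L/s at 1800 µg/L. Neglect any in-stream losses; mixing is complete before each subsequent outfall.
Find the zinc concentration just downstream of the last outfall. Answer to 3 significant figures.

Below outfall 1: Q → 752.0 L/s, C = (643.0·4.200 + 109.0·2100)/752.0 = 308.0 µg/L.
Below outfall 2: Q → 844.1 L/s, C = (752.0·308.0 + 92.10·1800)/844.1 = 470.8 µg/L.

471 µg/L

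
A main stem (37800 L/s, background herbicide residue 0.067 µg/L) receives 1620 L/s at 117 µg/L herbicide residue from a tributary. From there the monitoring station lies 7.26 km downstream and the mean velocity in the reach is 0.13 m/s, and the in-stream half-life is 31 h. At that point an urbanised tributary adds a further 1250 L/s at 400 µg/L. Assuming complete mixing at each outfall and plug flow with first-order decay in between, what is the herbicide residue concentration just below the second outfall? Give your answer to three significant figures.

15.6 µg/L

Mixed concentration C = ΣQC/ΣQ = (37800·0.06700 + 1620·117.0) / 39420 = 192100/39420 = 4.872 µg/L; combined flow 39420 L/s.
Travel time t = 7.26·1000 / 0.13 = 55850 s = 15.51 h.
Half-life 31 h → k = ln 2 / 31 = 0.02236 h⁻¹ = 0.5366 d⁻¹.
Decay over the reach: 4.872·exp(−kt) = 4.872·0.7069 = 3.444 µg/L.
Second outfall: C = (39420·3.444 + 1250·400.0)/40670 = 15.63 µg/L.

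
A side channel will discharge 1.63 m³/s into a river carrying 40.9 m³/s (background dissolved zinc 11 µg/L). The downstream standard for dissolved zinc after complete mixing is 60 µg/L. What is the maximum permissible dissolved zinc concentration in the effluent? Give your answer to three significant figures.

1290 µg/L

At the limit, (Qr·Cr + Qe·Cₑ)/(Qr + Qe) = 60:
Cₑ = (42.53·60 − 40.90·11.00) / 1.630 = 1290 µg/L.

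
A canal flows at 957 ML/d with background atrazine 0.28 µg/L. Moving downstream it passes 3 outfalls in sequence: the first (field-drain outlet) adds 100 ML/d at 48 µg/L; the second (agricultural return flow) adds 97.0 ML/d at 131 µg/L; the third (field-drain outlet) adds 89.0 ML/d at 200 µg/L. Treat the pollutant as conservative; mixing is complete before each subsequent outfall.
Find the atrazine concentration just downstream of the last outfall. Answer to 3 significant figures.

28.6 µg/L

Below outfall 1: Q → 1057 ML/d, C = (957.0·0.2800 + 100.0·48.00)/1057 = 4.795 µg/L.
Below outfall 2: Q → 1154 ML/d, C = (1057·4.795 + 97.00·131.0)/1154 = 15.40 µg/L.
Below outfall 3: Q → 1243 ML/d, C = (1154·15.40 + 89.00·200.0)/1243 = 28.62 µg/L.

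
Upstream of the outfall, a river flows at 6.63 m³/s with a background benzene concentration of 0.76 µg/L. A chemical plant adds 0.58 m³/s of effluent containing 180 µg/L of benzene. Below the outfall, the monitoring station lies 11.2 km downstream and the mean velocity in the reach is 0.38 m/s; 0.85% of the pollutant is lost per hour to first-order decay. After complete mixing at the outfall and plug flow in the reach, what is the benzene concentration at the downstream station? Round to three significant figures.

14.2 µg/L

Conservation of mass: C = (6.630·0.7600 + 0.5800·180.0) / 7.210 = 109.4/7.210 = 15.18 µg/L.
Travel time t = 11.2·1000 / 0.38 = 29470 s = 8.187 h.
0.85%/h lost → k = −ln(1 − 0.0085) = 0.008536 h⁻¹.
Applying C = C₀e^(−kt): 15.18 × 0.9325 = 14.15 µg/L.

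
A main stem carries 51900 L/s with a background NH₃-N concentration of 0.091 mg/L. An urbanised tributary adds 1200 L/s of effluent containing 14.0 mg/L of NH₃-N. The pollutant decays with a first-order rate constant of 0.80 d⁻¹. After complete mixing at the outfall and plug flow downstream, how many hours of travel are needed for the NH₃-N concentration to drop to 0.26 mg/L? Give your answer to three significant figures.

Flow-weighted average: C = (51900·0.09100 + 1200·14.00) / 53100 = 21520/53100 = 0.4053 mg/L.
0.4053·exp(−k·t) = 0.26 → t = ln(0.4053/0.26)/k = 47950 s = 13.32 h.

13.3 h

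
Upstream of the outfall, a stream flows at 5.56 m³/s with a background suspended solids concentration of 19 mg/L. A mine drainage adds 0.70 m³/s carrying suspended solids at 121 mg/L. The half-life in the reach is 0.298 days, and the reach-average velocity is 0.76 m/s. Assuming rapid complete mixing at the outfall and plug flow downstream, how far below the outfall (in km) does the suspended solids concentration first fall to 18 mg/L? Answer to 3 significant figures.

14.8 km

Mass balance: C = (5.560·19.00 + 0.7000·121.0) / 6.260 = 190.3/6.260 = 30.41 mg/L.
Half-life 0.298 d → k = ln 2 / 0.298 = 2.326 d⁻¹.
Set 30.41·exp(−k·t) = 18 → t = ln(30.41/18)/k = 19470 s = 5.409 h.
Distance = v·t = 0.76·19470 = 14800 m = 14.80 km.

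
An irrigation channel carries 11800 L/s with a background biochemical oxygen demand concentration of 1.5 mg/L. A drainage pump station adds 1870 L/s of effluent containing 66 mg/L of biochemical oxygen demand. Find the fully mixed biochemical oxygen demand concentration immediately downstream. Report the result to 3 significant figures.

After mixing, C = (11800·1.500 + 1870·66.00) / 13670 = 141100/13670 = 10.32 mg/L.

10.3 mg/L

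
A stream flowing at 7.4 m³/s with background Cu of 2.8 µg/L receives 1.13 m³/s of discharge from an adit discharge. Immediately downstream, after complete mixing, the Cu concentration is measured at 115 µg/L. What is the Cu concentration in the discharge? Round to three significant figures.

850 µg/L

Mass balance: 7.400·2.800 + 1.130·Cₑ = 8.530·115.0
→ Cₑ = (8.530·115.0 − 7.400·2.800) / 1.130 = 849.8 µg/L.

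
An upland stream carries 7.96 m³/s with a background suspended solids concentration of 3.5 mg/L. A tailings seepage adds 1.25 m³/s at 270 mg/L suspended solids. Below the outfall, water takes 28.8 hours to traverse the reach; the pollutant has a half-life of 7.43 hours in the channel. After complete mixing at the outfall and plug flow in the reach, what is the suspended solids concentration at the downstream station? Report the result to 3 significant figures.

Mixed concentration C = ΣQC/ΣQ = (7.960·3.500 + 1.250·270.0) / 9.210 = 365.4/9.210 = 39.67 mg/L.
Half-life 7.43 h → k = ln 2 / 7.43 = 0.09329 h⁻¹ = 2.239 d⁻¹.
Decay over the reach: 39.67·exp(−kt) = 39.67·0.06810 = 2.702 mg/L.

2.70 mg/L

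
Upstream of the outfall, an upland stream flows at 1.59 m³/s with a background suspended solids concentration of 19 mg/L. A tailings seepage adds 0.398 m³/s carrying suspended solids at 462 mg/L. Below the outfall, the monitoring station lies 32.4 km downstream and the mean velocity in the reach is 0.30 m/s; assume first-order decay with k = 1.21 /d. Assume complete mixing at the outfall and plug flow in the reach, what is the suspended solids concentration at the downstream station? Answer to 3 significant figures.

Conservation of mass: C = (1.590·19.00 + 0.3980·462.0) / 1.988 = 214.1/1.988 = 107.7 mg/L.
Travel time t = 32.4·1000 / 0.30 = 108000 s = 30.00 h.
Decay over the reach: 107.7·exp(−kt) = 107.7·0.2204 = 23.73 mg/L.

23.7 mg/L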